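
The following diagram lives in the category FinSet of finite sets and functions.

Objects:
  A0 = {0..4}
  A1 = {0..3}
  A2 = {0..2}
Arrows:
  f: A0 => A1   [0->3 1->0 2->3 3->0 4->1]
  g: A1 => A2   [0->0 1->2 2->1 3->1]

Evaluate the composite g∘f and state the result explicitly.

  0 f=>3 g=>1
  1 f=>0 g=>0
  2 f=>3 g=>1
  3 f=>0 g=>0
  4 f=>1 g=>2
result: [0->1 1->0 2->1 3->0 4->2]

Answer: [0->1 1->0 2->1 3->0 4->2]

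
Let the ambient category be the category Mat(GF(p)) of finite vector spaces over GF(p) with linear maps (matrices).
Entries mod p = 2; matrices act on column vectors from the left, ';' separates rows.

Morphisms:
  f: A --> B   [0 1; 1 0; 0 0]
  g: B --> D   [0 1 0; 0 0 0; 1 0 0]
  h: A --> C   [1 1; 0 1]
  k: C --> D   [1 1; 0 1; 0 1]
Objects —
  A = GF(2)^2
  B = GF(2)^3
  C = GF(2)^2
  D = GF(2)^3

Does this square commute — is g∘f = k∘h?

Along f;g (path 1):
  e0=[1,0] f-->[0,1,0] g-->[1,0,0]
  e1=[0,1] f-->[1,0,0] g-->[0,0,1]
  ⟦path⟧₁ = [1 0; 0 0; 0 1]
Along h;k (path 2):
  e0=[1,0] h-->[1,0] k-->[1,0,0]
  e1=[0,1] h-->[1,1] k-->[0,1,1]
  ⟦path⟧₂ = [1 0; 0 1; 0 1]
Equal? differ; not commutative

Answer: DOES NOT COMMUTE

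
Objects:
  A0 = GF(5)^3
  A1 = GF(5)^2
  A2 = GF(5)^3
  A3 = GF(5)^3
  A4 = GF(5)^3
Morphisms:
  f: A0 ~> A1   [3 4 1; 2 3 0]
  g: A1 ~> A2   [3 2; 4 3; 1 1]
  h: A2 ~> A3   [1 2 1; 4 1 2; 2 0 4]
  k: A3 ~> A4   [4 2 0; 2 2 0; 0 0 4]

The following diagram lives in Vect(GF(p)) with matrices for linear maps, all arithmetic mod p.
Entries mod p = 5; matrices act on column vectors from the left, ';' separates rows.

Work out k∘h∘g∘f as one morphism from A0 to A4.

  e0=(1,0,0) f~>(3,2) g~>(3,3,0) h~>(4,0,1) k~>(1,3,4)
  e1=(0,1,0) f~>(4,3) g~>(3,0,2) h~>(0,1,4) k~>(2,2,1)
  e2=(0,0,1) f~>(1,0) g~>(3,4,1) h~>(2,3,0) k~>(4,0,0)
result: [1 2 4; 3 2 0; 4 1 0]

Answer: [1 2 4; 3 2 0; 4 1 0]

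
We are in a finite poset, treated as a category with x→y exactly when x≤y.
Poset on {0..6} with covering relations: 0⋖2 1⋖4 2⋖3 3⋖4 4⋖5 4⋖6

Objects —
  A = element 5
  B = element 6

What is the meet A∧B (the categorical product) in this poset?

Answer: A∧B = 4

Work:
{x : x⊑A ∧ x⊑B} = {0,1,2,3,4}  (A=5, B=6)
  0 ⊑ 4
  1 ⊑ 4
  2 ⊑ 4
  3 ⊑ 4
  4 ⊑ 4
glb = 4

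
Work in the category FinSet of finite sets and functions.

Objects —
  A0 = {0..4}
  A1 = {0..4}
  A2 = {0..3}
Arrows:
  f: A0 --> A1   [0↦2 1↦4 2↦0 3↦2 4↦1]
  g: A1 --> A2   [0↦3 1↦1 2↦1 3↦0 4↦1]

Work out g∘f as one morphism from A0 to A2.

  0 f-->2 g-->1
  1 f-->4 g-->1
  2 f-->0 g-->3
  3 f-->2 g-->1
  4 f-->1 g-->1
⟦path⟧: [0↦1 1↦1 2↦3 3↦1 4↦1]

Answer: [0↦1 1↦1 2↦3 3↦1 4↦1]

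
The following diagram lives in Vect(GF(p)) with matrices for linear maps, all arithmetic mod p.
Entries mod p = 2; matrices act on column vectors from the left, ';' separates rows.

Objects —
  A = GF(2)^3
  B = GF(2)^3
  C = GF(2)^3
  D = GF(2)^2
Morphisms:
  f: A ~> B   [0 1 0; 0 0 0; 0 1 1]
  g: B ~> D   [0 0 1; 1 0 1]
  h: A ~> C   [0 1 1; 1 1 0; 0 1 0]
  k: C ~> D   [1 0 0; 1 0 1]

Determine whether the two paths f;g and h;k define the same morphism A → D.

Answer: COMMUTES

Trace:
Path 1 = f;g:
  e0=⟨1,0,0⟩ f~>⟨0,0,0⟩ g~>⟨0,0⟩
  e1=⟨0,1,0⟩ f~>⟨1,0,1⟩ g~>⟨1,0⟩
  e2=⟨0,0,1⟩ f~>⟨0,0,1⟩ g~>⟨1,1⟩
  composite₁ = [0 1 1; 0 0 1]
Path 2 = h;k:
  e0=⟨1,0,0⟩ h~>⟨0,1,0⟩ k~>⟨0,0⟩
  e1=⟨0,1,0⟩ h~>⟨1,1,1⟩ k~>⟨1,0⟩
  e2=⟨0,0,1⟩ h~>⟨1,0,0⟩ k~>⟨1,1⟩
  composite₂ = [0 1 1; 0 0 1]
Equal? equal; square commutes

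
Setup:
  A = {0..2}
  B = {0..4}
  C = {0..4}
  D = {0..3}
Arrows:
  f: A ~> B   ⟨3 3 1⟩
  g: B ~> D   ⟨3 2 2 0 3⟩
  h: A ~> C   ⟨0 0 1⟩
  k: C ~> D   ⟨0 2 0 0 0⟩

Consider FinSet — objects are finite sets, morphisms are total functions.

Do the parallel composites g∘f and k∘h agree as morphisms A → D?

1) trace f;g:
  0 f~>3 g~>0
  1 f~>3 g~>0
  2 f~>1 g~>2
  composite₁ = ⟨0 0 2⟩
2) trace h;k:
  0 h~>0 k~>0
  1 h~>0 k~>0
  2 h~>1 k~>2
  composite₂ = ⟨0 0 2⟩
Equal? YES — commutes

Answer: COMMUTES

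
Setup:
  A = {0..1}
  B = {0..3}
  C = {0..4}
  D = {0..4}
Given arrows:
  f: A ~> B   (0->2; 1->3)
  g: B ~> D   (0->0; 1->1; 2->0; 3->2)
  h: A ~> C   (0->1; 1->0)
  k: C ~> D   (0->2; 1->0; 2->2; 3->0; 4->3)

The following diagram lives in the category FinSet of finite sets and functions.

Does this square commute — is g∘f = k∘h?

Along f;g (path 1):
  0 f~>2 g~>0
  1 f~>3 g~>2
  ⟦path⟧₁ = (0->0; 1->2)
Along h;k (path 2):
  0 h~>1 k~>0
  1 h~>0 k~>2
  ⟦path⟧₂ = (0->0; 1->2)
Equal? same morphism ✓

Answer: COMMUTES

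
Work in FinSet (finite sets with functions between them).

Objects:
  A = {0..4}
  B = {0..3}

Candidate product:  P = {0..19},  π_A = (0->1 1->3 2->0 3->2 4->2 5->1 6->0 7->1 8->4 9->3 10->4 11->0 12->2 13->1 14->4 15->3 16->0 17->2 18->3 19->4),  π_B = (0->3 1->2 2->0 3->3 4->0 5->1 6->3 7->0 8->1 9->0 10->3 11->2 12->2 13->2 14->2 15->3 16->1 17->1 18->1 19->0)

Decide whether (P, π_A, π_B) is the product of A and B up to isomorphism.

|A|·|B| = 5·4 = 20;  |P| = 20
Check the pairing map k ↦ (π_A(k), π_B(k)):
  0 -> (1,3)
  1 -> (3,2)
  2 -> (0,0)
  3 -> (2,3)
  4 -> (2,0)
  5 -> (1,1)
  6 -> (0,3)
  7 -> (1,0)
  8 -> (4,1)
  9 -> (3,0)
  10 -> (4,3)
  11 -> (0,2)
  12 -> (2,2)
  13 -> (1,2)
  14 -> (4,2)
  15 -> (3,3)
  16 -> (0,1)
  17 -> (2,1)
  18 -> (3,1)
  19 -> (4,0)
distinct pairs in image: 20 / 20 needed
  → bijection onto A×B; projections well-typed.

Answer: VALID PRODUCT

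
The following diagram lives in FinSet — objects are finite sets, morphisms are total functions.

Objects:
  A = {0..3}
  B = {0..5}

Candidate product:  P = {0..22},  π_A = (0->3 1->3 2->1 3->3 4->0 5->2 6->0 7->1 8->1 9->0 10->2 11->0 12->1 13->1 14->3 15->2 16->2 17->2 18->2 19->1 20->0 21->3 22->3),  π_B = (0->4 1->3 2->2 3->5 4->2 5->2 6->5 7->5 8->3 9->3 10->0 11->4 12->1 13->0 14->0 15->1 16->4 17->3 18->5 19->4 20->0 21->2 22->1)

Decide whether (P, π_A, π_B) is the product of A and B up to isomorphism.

|A|·|B| = 4·6 = 24;  |P| = 23
  → cardinalities differ; no bijection possible.

Answer: NOT A VALID PRODUCT — |P|=23 ≠ |A|·|B|=24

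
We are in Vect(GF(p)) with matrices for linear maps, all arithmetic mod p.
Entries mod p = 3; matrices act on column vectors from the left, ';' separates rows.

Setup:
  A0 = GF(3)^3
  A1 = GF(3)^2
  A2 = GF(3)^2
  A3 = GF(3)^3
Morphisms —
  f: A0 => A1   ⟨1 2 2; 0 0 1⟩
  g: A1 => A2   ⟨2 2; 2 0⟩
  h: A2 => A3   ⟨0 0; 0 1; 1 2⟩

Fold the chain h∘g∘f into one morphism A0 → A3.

Answer: ⟨0 0 0; 2 1 1; 0 0 2⟩

Trace:
  e0=(1,0,0) f=>(1,0) g=>(2,2) h=>(0,2,0)
  e1=(0,1,0) f=>(2,0) g=>(1,1) h=>(0,1,0)
  e2=(0,0,1) f=>(2,1) g=>(0,1) h=>(0,1,2)
result: ⟨0 0 0; 2 1 1; 0 0 2⟩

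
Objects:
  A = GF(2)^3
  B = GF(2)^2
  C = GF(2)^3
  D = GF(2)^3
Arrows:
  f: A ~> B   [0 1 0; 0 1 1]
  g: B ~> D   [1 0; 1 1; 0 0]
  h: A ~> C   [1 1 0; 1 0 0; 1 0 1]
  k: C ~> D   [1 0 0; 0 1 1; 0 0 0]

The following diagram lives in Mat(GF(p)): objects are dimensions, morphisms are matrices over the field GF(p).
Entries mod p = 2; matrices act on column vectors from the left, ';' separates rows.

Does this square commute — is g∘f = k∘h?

Answer: DOES NOT COMMUTE

Derivation:
Path 1 = f;g:
  e0=(1,0,0) f~>(0,0) g~>(0,0,0)
  e1=(0,1,0) f~>(1,1) g~>(1,0,0)
  e2=(0,0,1) f~>(0,1) g~>(0,1,0)
  ⟦path⟧₁ = [0 1 0; 0 0 1; 0 0 0]
Path 2 = h;k:
  e0=(1,0,0) h~>(1,1,1) k~>(1,0,0)
  e1=(0,1,0) h~>(1,0,0) k~>(1,0,0)
  e2=(0,0,1) h~>(0,0,1) k~>(0,1,0)
  ⟦path⟧₂ = [1 1 0; 0 0 1; 0 0 0]
Equal? differ; not commutative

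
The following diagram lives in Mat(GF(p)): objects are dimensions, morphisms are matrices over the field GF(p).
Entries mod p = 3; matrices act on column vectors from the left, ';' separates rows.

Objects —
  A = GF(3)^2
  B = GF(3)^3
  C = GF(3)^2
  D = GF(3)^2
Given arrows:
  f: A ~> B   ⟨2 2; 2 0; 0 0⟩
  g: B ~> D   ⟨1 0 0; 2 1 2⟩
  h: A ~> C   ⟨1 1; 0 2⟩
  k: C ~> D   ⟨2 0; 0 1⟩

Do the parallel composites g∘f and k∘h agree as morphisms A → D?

Path 1 = f;g:
  e0=(1,0) f~>(2,2,0) g~>(2,0)
  e1=(0,1) f~>(2,0,0) g~>(2,1)
  ⟦path⟧₁ = ⟨2 2; 0 1⟩
Path 2 = h;k:
  e0=(1,0) h~>(1,0) k~>(2,0)
  e1=(0,1) h~>(1,2) k~>(2,2)
  ⟦path⟧₂ = ⟨2 2; 0 2⟩
Equal? NO — does not commute

Answer: DOES NOT COMMUTE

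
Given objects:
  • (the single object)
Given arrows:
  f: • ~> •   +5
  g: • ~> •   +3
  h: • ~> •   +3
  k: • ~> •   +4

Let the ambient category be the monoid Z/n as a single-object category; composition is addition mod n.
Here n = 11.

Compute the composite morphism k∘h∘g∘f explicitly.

Answer: +4

Trace:
  0 +5≡5 +3≡8 +3≡0 +4≡4  (mod 11)
result: +4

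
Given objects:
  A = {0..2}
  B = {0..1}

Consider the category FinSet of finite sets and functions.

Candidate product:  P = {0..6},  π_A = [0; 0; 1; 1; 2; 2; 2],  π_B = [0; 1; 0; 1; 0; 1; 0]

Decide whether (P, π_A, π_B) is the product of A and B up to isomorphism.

|A|·|B| = 3·2 = 6;  |P| = 7
  → cardinalities differ; no bijection possible.

Answer: NOT A VALID PRODUCT — |P|=7 ≠ |A|·|B|=6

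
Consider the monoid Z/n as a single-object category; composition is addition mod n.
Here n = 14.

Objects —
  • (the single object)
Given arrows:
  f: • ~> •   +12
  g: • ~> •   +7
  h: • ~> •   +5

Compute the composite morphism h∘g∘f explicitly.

Answer: +10

Derivation:
  0 +12≡12 +7≡5 +5≡10  (mod 14)
⟦path⟧: +10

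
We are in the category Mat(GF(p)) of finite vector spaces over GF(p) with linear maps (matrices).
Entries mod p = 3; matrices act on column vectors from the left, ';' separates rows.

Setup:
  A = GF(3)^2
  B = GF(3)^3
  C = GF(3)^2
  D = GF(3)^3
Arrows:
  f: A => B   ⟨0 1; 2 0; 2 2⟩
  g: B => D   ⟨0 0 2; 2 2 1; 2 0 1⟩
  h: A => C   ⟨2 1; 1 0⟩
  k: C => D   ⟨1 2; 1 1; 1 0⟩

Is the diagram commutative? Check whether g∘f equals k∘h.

Answer: COMMUTES

Trace:
1) trace f;g:
  e0=[1,0] f=>[0,2,2] g=>[1,0,2]
  e1=[0,1] f=>[1,0,2] g=>[1,1,1]
  ⟦path⟧₁ = ⟨1 1; 0 1; 2 1⟩
2) trace h;k:
  e0=[1,0] h=>[2,1] k=>[1,0,2]
  e1=[0,1] h=>[1,0] k=>[1,1,1]
  ⟦path⟧₂ = ⟨1 1; 0 1; 2 1⟩
Equal? same morphism ✓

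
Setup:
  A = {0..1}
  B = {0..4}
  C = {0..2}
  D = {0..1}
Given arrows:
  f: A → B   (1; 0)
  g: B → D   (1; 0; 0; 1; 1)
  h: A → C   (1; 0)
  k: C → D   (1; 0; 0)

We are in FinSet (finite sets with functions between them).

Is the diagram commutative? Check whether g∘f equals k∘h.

1) trace f;g:
  0 f→1 g→0
  1 f→0 g→1
  ⟦path⟧₁ = (0; 1)
2) trace h;k:
  0 h→1 k→0
  1 h→0 k→1
  ⟦path⟧₂ = (0; 1)
Equal? same morphism ✓

Answer: COMMUTES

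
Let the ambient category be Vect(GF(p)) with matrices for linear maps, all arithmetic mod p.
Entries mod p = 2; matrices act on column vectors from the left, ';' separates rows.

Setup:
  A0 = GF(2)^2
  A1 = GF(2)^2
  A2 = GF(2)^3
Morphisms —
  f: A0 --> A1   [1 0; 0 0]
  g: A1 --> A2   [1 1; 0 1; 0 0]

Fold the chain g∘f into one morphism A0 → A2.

Answer: [1 0; 0 0; 0 0]

Work:
  e0=[1,0] f-->[1,0] g-->[1,0,0]
  e1=[0,1] f-->[0,0] g-->[0,0,0]
⟦path⟧: [1 0; 0 0; 0 0]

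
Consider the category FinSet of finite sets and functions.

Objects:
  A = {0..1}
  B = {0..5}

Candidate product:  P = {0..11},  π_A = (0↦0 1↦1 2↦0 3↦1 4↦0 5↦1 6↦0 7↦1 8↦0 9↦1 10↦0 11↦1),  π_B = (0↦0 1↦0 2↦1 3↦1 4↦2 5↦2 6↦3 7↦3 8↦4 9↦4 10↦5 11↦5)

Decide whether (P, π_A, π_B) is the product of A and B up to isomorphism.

|A|·|B| = 2·6 = 12;  |P| = 12
Check the pairing map k ↦ (π_A(k), π_B(k)):
  0 ↦ (0,0)
  1 ↦ (1,0)
  2 ↦ (0,1)
  3 ↦ (1,1)
  4 ↦ (0,2)
  5 ↦ (1,2)
  6 ↦ (0,3)
  7 ↦ (1,3)
  8 ↦ (0,4)
  9 ↦ (1,4)
  10 ↦ (0,5)
  11 ↦ (1,5)
distinct pairs in image: 12 / 12 needed
  → bijection onto A×B; projections well-typed.

Answer: VALID PRODUCT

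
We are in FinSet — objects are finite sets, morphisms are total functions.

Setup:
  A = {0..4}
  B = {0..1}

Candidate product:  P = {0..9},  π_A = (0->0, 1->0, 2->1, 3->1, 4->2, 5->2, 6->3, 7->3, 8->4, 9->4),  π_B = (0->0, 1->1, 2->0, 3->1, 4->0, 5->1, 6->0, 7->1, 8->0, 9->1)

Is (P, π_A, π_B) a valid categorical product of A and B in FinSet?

Answer: VALID PRODUCT

Work:
|A|·|B| = 5·2 = 10;  |P| = 10
Check the pairing map k ↦ (π_A(k), π_B(k)):
  0 -> (0,0)
  1 -> (0,1)
  2 -> (1,0)
  3 -> (1,1)
  4 -> (2,0)
  5 -> (2,1)
  6 -> (3,0)
  7 -> (3,1)
  8 -> (4,0)
  9 -> (4,1)
distinct pairs in image: 10 / 10 needed
  → bijection onto A×B; projections well-typed.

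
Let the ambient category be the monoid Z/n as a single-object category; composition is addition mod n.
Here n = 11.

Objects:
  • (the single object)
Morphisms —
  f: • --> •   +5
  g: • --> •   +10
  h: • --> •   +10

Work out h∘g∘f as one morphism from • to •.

  0 +5≡5 +10≡4 +10≡3  (mod 11)
result: +3

Answer: +3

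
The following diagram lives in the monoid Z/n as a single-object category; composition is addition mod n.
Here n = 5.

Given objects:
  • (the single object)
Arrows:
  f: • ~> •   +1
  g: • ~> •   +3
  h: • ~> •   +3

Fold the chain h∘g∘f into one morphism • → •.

  0 +1≡1 +3≡4 +3≡2  (mod 5)
composite: +2

Answer: +2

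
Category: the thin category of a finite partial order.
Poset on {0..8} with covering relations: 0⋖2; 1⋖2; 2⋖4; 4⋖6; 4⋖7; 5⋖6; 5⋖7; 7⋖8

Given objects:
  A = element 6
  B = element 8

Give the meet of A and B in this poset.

Common predecessors of 6,8: {0,1,2,4,5}
  maximal lower bounds 4 and 5 are incomparable: neither 4≤5 nor 5≤4
→ no greatest lower bound exists

Answer: NO MEET EXISTS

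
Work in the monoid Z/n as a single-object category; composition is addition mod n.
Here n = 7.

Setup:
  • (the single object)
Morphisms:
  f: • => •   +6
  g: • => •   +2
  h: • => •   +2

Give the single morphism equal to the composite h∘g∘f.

Answer: +3

Work:
  0 +6≡6 +2≡1 +2≡3  (mod 7)
result: +3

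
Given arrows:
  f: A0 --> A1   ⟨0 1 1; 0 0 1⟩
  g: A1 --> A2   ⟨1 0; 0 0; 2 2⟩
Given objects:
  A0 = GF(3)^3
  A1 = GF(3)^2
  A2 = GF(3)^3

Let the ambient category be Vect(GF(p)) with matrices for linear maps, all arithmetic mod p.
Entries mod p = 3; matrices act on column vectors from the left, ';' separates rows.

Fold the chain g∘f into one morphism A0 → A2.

Answer: ⟨0 1 1; 0 0 0; 0 2 1⟩

Derivation:
  e0=(1,0,0) f-->(0,0) g-->(0,0,0)
  e1=(0,1,0) f-->(1,0) g-->(1,0,2)
  e2=(0,0,1) f-->(1,1) g-->(1,0,1)
composite: ⟨0 1 1; 0 0 0; 0 2 1⟩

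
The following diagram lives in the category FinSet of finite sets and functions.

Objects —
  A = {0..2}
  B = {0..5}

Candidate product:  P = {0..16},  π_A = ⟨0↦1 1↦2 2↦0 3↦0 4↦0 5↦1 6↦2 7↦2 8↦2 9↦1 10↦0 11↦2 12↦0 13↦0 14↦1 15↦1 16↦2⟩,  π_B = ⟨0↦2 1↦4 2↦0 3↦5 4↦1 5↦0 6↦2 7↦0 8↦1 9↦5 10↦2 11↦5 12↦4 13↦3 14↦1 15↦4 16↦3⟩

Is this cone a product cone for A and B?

Answer: NOT A VALID PRODUCT — |P|=17 ≠ |A|·|B|=18

Trace:
|A|·|B| = 3·6 = 18;  |P| = 17
  → cardinalities differ; no bijection possible.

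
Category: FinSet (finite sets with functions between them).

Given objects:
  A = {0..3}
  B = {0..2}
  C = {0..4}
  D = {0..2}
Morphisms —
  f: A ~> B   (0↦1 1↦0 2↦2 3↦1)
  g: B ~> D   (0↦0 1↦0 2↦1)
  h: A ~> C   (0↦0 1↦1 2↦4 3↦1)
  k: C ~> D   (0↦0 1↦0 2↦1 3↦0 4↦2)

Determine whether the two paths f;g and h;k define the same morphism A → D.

Answer: DOES NOT COMMUTE

Work:
Path 1 = f;g:
  0 f~>1 g~>0
  1 f~>0 g~>0
  2 f~>2 g~>1
  3 f~>1 g~>0
  result₁ = (0↦0 1↦0 2↦1 3↦0)
Path 2 = h;k:
  0 h~>0 k~>0
  1 h~>1 k~>0
  2 h~>4 k~>2
  3 h~>1 k~>0
  result₂ = (0↦0 1↦0 2↦2 3↦0)
Equal? NO — does not commute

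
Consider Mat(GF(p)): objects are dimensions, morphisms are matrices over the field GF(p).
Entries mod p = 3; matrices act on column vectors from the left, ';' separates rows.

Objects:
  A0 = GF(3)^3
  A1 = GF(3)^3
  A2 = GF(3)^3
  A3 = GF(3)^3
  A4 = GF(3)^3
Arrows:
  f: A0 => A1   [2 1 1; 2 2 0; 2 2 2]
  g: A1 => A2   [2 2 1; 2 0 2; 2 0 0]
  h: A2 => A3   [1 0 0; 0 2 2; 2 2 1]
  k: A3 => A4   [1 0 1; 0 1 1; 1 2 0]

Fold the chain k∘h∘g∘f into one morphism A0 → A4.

  e0=⟨1,0,0⟩ f=>⟨2,2,2⟩ g=>⟨1,2,1⟩ h=>⟨1,0,1⟩ k=>⟨2,1,1⟩
  e1=⟨0,1,0⟩ f=>⟨1,2,2⟩ g=>⟨2,0,2⟩ h=>⟨2,1,0⟩ k=>⟨2,1,1⟩
  e2=⟨0,0,1⟩ f=>⟨1,0,2⟩ g=>⟨1,0,2⟩ h=>⟨1,1,1⟩ k=>⟨2,2,0⟩
⟦path⟧: [2 2 2; 1 1 2; 1 1 0]

Answer: [2 2 2; 1 1 2; 1 1 0]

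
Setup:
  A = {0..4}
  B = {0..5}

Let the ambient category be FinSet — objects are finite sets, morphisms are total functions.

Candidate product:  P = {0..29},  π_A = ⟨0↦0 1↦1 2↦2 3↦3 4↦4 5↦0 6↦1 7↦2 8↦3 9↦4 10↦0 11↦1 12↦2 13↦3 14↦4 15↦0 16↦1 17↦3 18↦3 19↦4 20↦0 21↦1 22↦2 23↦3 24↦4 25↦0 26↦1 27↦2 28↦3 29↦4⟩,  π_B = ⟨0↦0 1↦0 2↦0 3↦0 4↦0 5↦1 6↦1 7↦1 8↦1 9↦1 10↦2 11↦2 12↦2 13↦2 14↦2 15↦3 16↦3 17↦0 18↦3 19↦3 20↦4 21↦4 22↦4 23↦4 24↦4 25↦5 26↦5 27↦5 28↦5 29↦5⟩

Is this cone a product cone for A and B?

|A|·|B| = 5·6 = 30;  |P| = 30
Check the pairing map k ↦ (π_A(k), π_B(k)):
  0 ↦ (0,0)
  1 ↦ (1,0)
  2 ↦ (2,0)
  3 ↦ (3,0)
  4 ↦ (4,0)
  5 ↦ (0,1)
  6 ↦ (1,1)
  7 ↦ (2,1)
  8 ↦ (3,1)
  9 ↦ (4,1)
  10 ↦ (0,2)
  11 ↦ (1,2)
  12 ↦ (2,2)
  13 ↦ (3,2)
  14 ↦ (4,2)
  15 ↦ (0,3)
  16 ↦ (1,3)
  17 ↦ (3,0)  ✗ repeats pair of k=3
  18 ↦ (3,3)
  19 ↦ (4,3)
  20 ↦ (0,4)
  21 ↦ (1,4)
  22 ↦ (2,4)
  23 ↦ (3,4)
  24 ↦ (4,4)
  25 ↦ (0,5)
  26 ↦ (1,5)
  27 ↦ (2,5)
  28 ↦ (3,5)
  29 ↦ (4,5)
distinct pairs in image: 29 / 30 needed
  → (3,0) hit at k=3 and k=17

Answer: NOT A VALID PRODUCT — duplicate pair at indices 3,17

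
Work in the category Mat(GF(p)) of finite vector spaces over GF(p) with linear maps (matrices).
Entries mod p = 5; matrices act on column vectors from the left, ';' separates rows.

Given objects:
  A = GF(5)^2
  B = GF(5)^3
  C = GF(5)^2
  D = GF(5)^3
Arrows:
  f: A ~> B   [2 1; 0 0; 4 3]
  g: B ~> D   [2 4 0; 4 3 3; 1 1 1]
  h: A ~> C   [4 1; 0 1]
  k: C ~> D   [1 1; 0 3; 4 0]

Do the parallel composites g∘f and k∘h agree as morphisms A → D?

Path 1 = f;g:
  e0=(1,0) f~>(2,0,4) g~>(4,0,1)
  e1=(0,1) f~>(1,0,3) g~>(2,3,4)
  ⟦path⟧₁ = [4 2; 0 3; 1 4]
Path 2 = h;k:
  e0=(1,0) h~>(4,0) k~>(4,0,1)
  e1=(0,1) h~>(1,1) k~>(2,3,4)
  ⟦path⟧₂ = [4 2; 0 3; 1 4]
Equal? equal; square commutes

Answer: COMMUTES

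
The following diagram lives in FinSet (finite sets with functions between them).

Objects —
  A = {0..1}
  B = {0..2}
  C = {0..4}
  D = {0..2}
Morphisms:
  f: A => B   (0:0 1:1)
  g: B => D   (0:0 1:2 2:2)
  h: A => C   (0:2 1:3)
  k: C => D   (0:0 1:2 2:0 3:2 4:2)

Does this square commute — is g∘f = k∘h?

Answer: COMMUTES

Derivation:
1) trace f;g:
  0 f=>0 g=>0
  1 f=>1 g=>2
  composite₁ = (0:0 1:2)
2) trace h;k:
  0 h=>2 k=>0
  1 h=>3 k=>2
  composite₂ = (0:0 1:2)
Equal? same morphism ✓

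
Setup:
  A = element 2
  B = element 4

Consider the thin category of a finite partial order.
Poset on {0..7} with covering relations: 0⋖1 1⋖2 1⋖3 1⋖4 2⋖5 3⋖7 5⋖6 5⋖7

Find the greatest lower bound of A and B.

Common predecessors of 2,4: {0,1}
  0 ≤ 1
  1 ≤ 1
glb = 1

Answer: A∧B = 1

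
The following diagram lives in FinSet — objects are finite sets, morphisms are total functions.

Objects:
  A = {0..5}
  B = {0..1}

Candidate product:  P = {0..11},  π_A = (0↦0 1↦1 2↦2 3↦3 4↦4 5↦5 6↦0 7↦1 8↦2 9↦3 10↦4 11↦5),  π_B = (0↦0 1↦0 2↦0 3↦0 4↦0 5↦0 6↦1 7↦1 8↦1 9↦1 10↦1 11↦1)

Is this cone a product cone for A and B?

Answer: VALID PRODUCT

Trace:
|A|·|B| = 6·2 = 12;  |P| = 12
Check the pairing map k ↦ (π_A(k), π_B(k)):
  0 ↦ (0,0)
  1 ↦ (1,0)
  2 ↦ (2,0)
  3 ↦ (3,0)
  4 ↦ (4,0)
  5 ↦ (5,0)
  6 ↦ (0,1)
  7 ↦ (1,1)
  8 ↦ (2,1)
  9 ↦ (3,1)
  10 ↦ (4,1)
  11 ↦ (5,1)
distinct pairs in image: 12 / 12 needed
  → bijection onto A×B; projections well-typed.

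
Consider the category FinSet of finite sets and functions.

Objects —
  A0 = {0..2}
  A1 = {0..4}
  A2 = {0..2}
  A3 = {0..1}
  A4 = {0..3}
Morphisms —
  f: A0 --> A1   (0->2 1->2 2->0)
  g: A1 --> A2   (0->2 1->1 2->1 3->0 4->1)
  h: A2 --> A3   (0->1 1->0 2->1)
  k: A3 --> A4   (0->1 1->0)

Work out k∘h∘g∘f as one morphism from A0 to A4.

Answer: (0->1 1->1 2->0)

Trace:
  0 f-->2 g-->1 h-->0 k-->1
  1 f-->2 g-->1 h-->0 k-->1
  2 f-->0 g-->2 h-->1 k-->0
composite: (0->1 1->1 2->0)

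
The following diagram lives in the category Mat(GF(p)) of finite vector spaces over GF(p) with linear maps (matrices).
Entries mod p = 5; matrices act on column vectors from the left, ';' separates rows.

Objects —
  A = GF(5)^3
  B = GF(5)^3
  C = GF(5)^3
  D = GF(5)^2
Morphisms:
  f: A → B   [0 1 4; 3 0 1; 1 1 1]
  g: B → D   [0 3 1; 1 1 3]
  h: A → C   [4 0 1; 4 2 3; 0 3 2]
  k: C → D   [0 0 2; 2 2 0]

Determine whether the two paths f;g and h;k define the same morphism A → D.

1) trace f;g:
  e0=(1,0,0) f→(0,3,1) g→(0,1)
  e1=(0,1,0) f→(1,0,1) g→(1,4)
  e2=(0,0,1) f→(4,1,1) g→(4,3)
  composite₁ = [0 1 4; 1 4 3]
2) trace h;k:
  e0=(1,0,0) h→(4,4,0) k→(0,1)
  e1=(0,1,0) h→(0,2,3) k→(1,4)
  e2=(0,0,1) h→(1,3,2) k→(4,3)
  composite₂ = [0 1 4; 1 4 3]
Equal? equal; square commutes

Answer: COMMUTES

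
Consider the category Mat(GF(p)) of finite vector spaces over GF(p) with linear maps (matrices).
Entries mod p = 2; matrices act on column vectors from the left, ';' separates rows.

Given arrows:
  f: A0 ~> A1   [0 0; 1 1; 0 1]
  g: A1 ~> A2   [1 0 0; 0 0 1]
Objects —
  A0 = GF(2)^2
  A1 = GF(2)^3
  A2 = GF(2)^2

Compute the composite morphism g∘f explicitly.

  e0=⟨1,0⟩ f~>⟨0,1,0⟩ g~>⟨0,0⟩
  e1=⟨0,1⟩ f~>⟨0,1,1⟩ g~>⟨0,1⟩
result: [0 0; 0 1]

Answer: [0 0; 0 1]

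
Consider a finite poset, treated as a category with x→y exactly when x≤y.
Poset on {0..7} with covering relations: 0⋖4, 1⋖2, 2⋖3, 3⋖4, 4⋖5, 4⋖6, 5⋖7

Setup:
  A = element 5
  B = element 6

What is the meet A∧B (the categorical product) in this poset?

Lower bounds of A=5 and B=6: {0,1,2,3,4}
  0 ≤ 4
  1 ≤ 4
  2 ≤ 4
  3 ≤ 4
  4 ≤ 4
glb = 4

Answer: A∧B = 4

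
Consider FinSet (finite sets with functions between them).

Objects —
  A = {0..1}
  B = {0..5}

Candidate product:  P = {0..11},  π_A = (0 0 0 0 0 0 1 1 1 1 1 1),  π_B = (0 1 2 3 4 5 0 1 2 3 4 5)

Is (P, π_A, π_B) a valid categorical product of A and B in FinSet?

Answer: VALID PRODUCT

Work:
|A|·|B| = 2·6 = 12;  |P| = 12
Check the pairing map k ↦ (π_A(k), π_B(k)):
  0 ↦ (0,0)
  1 ↦ (0,1)
  2 ↦ (0,2)
  3 ↦ (0,3)
  4 ↦ (0,4)
  5 ↦ (0,5)
  6 ↦ (1,0)
  7 ↦ (1,1)
  8 ↦ (1,2)
  9 ↦ (1,3)
  10 ↦ (1,4)
  11 ↦ (1,5)
distinct pairs in image: 12 / 12 needed
  → bijection onto A×B; projections well-typed.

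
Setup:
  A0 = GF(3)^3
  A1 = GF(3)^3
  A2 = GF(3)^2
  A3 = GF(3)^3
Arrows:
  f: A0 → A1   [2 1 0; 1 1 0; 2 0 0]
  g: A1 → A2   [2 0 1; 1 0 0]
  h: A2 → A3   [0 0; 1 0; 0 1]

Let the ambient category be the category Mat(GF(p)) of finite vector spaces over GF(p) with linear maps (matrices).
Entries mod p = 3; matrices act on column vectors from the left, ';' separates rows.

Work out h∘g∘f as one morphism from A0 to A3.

Answer: [0 0 0; 0 2 0; 2 1 0]

Work:
  e0=[1,0,0] f→[2,1,2] g→[0,2] h→[0,0,2]
  e1=[0,1,0] f→[1,1,0] g→[2,1] h→[0,2,1]
  e2=[0,0,1] f→[0,0,0] g→[0,0] h→[0,0,0]
⟦path⟧: [0 0 0; 0 2 0; 2 1 0]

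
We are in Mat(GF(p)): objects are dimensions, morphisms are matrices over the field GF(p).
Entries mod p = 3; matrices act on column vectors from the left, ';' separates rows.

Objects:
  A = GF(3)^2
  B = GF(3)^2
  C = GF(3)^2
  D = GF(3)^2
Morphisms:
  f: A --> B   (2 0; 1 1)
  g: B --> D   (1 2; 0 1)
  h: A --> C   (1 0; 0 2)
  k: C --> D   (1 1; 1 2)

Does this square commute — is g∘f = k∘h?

Along f;g (path 1):
  e0=(1,0) f-->(2,1) g-->(1,1)
  e1=(0,1) f-->(0,1) g-->(2,1)
  ⟦path⟧₁ = (1 2; 1 1)
Along h;k (path 2):
  e0=(1,0) h-->(1,0) k-->(1,1)
  e1=(0,1) h-->(0,2) k-->(2,1)
  ⟦path⟧₂ = (1 2; 1 1)
Equal? equal; square commutes

Answer: COMMUTES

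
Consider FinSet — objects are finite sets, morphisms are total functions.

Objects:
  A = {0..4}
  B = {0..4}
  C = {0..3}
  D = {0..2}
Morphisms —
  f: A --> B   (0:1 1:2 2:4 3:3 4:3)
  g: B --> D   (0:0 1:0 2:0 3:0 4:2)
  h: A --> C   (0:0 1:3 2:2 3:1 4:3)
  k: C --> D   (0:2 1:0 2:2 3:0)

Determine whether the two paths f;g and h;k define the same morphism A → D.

Answer: DOES NOT COMMUTE

Work:
1) trace f;g:
  0 f-->1 g-->0
  1 f-->2 g-->0
  2 f-->4 g-->2
  3 f-->3 g-->0
  4 f-->3 g-->0
  ⟦path⟧₁ = (0:0 1:0 2:2 3:0 4:0)
2) trace h;k:
  0 h-->0 k-->2
  1 h-->3 k-->0
  2 h-->2 k-->2
  3 h-->1 k-->0
  4 h-->3 k-->0
  ⟦path⟧₂ = (0:2 1:0 2:2 3:0 4:0)
Equal? differ; not commutative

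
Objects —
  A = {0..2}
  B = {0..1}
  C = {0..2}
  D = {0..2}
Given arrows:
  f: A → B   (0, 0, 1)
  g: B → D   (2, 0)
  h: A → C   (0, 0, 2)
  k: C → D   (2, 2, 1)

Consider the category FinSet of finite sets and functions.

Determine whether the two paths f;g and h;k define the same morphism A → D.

Along f;g (path 1):
  0 f→0 g→2
  1 f→0 g→2
  2 f→1 g→0
  composite₁ = (2, 2, 0)
Along h;k (path 2):
  0 h→0 k→2
  1 h→0 k→2
  2 h→2 k→1
  composite₂ = (2, 2, 1)
Equal? differ; not commutative

Answer: DOES NOT COMMUTE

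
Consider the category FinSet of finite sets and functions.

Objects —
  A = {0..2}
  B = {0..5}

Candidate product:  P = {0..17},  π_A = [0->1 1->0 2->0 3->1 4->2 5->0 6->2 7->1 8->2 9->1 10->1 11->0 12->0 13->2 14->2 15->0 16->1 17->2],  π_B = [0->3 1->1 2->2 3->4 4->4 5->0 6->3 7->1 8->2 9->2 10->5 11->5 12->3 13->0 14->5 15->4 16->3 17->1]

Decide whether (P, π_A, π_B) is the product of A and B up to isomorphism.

|A|·|B| = 3·6 = 18;  |P| = 18
Check the pairing map k ↦ (π_A(k), π_B(k)):
  0 -> (1,3)
  1 -> (0,1)
  2 -> (0,2)
  3 -> (1,4)
  4 -> (2,4)
  5 -> (0,0)
  6 -> (2,3)
  7 -> (1,1)
  8 -> (2,2)
  9 -> (1,2)
  10 -> (1,5)
  11 -> (0,5)
  12 -> (0,3)
  13 -> (2,0)
  14 -> (2,5)
  15 -> (0,4)
  16 -> (1,3)  ✗ repeats pair of k=0
  17 -> (2,1)
distinct pairs in image: 17 / 18 needed
  → (1,3) hit at k=0 and k=16

Answer: NOT A VALID PRODUCT — duplicate pair at indices 0,16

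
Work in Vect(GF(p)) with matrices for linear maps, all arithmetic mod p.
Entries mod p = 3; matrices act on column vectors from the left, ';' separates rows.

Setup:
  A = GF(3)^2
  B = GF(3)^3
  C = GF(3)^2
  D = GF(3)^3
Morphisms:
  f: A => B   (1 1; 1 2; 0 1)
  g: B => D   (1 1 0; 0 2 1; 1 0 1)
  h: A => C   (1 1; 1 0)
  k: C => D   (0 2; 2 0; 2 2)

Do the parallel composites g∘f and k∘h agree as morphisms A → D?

Along f;g (path 1):
  e0=[1,0] f=>[1,1,0] g=>[2,2,1]
  e1=[0,1] f=>[1,2,1] g=>[0,2,2]
  ⟦path⟧₁ = (2 0; 2 2; 1 2)
Along h;k (path 2):
  e0=[1,0] h=>[1,1] k=>[2,2,1]
  e1=[0,1] h=>[1,0] k=>[0,2,2]
  ⟦path⟧₂ = (2 0; 2 2; 1 2)
Equal? YES — commutes

Answer: COMMUTES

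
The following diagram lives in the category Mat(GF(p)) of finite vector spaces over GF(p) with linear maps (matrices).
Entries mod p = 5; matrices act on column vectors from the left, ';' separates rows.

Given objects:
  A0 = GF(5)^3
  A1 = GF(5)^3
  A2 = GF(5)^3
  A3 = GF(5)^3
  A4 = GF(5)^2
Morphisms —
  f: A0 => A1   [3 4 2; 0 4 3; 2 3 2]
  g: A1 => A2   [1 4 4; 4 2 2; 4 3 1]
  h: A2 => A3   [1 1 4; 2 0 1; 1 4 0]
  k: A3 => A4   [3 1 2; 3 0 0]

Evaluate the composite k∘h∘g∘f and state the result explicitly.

Answer: [0 2 4; 4 3 3]

Trace:
  e0=(1,0,0) f=>(3,0,2) g=>(1,1,4) h=>(3,1,0) k=>(0,4)
  e1=(0,1,0) f=>(4,4,3) g=>(2,0,1) h=>(1,0,2) k=>(2,3)
  e2=(0,0,1) f=>(2,3,2) g=>(2,3,4) h=>(1,3,4) k=>(4,3)
result: [0 2 4; 4 3 3]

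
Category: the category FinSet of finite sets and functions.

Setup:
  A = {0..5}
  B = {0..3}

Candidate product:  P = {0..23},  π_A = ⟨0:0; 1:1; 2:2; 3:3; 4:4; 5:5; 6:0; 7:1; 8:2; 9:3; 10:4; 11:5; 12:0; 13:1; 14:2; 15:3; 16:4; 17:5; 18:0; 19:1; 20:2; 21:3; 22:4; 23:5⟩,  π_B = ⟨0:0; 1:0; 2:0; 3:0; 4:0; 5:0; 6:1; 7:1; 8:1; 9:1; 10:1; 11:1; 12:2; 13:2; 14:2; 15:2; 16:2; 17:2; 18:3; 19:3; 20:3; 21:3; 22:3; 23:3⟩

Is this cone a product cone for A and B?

|A|·|B| = 6·4 = 24;  |P| = 24
Check the pairing map k ↦ (π_A(k), π_B(k)):
  0 : (0,0)
  1 : (1,0)
  2 : (2,0)
  3 : (3,0)
  4 : (4,0)
  5 : (5,0)
  6 : (0,1)
  7 : (1,1)
  8 : (2,1)
  9 : (3,1)
  10 : (4,1)
  11 : (5,1)
  12 : (0,2)
  13 : (1,2)
  14 : (2,2)
  15 : (3,2)
  16 : (4,2)
  17 : (5,2)
  18 : (0,3)
  19 : (1,3)
  20 : (2,3)
  21 : (3,3)
  22 : (4,3)
  23 : (5,3)
distinct pairs in image: 24 / 24 needed
  → bijection onto A×B; projections well-typed.

Answer: VALID PRODUCT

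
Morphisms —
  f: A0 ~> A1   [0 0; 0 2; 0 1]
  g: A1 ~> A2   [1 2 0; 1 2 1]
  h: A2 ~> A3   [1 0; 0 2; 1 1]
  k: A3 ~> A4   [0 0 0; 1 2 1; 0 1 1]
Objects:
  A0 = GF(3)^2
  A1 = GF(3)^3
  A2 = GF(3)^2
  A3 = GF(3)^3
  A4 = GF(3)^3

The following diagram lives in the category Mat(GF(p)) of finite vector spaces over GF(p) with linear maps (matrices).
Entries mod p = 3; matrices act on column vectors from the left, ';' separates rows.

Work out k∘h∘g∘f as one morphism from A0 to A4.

  e0=(1,0) f~>(0,0,0) g~>(0,0) h~>(0,0,0) k~>(0,0,0)
  e1=(0,1) f~>(0,2,1) g~>(1,2) h~>(1,1,0) k~>(0,0,1)
result: [0 0; 0 0; 0 1]

Answer: [0 0; 0 0; 0 1]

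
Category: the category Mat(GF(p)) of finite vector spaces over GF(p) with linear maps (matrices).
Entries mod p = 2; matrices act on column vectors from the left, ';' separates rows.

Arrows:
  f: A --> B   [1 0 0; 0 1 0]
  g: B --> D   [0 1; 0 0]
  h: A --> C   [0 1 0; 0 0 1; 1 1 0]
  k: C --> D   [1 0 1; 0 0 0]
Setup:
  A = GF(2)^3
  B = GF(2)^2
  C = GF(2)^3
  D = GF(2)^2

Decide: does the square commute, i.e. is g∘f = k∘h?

Answer: DOES NOT COMMUTE

Work:
1) trace f;g:
  e0=(1,0,0) f-->(1,0) g-->(0,0)
  e1=(0,1,0) f-->(0,1) g-->(1,0)
  e2=(0,0,1) f-->(0,0) g-->(0,0)
  result₁ = [0 1 0; 0 0 0]
2) trace h;k:
  e0=(1,0,0) h-->(0,0,1) k-->(1,0)
  e1=(0,1,0) h-->(1,0,1) k-->(0,0)
  e2=(0,0,1) h-->(0,1,0) k-->(0,0)
  result₂ = [1 0 0; 0 0 0]
Equal? differ; not commutative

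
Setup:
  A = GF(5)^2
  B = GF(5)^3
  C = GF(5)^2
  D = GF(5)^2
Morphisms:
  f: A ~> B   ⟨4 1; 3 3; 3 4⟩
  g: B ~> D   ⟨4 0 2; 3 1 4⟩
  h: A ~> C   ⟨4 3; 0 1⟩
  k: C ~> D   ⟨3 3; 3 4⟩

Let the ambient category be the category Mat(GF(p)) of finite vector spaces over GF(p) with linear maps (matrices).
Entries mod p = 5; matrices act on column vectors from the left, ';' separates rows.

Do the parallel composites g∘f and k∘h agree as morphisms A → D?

Answer: DOES NOT COMMUTE

Work:
1) trace f;g:
  e0=[1,0] f~>[4,3,3] g~>[2,2]
  e1=[0,1] f~>[1,3,4] g~>[2,2]
  composite₁ = ⟨2 2; 2 2⟩
2) trace h;k:
  e0=[1,0] h~>[4,0] k~>[2,2]
  e1=[0,1] h~>[3,1] k~>[2,3]
  composite₂ = ⟨2 2; 2 3⟩
Equal? differ; not commutative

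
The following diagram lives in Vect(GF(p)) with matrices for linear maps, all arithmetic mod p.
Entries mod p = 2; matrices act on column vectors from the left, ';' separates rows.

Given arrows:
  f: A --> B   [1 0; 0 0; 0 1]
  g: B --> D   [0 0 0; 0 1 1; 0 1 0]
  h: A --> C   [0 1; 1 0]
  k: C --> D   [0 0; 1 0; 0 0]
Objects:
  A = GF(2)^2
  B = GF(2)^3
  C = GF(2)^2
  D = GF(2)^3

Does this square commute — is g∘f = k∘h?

Answer: COMMUTES

Trace:
Along f;g (path 1):
  e0=[1,0] f-->[1,0,0] g-->[0,0,0]
  e1=[0,1] f-->[0,0,1] g-->[0,1,0]
  composite₁ = [0 0; 0 1; 0 0]
Along h;k (path 2):
  e0=[1,0] h-->[0,1] k-->[0,0,0]
  e1=[0,1] h-->[1,0] k-->[0,1,0]
  composite₂ = [0 0; 0 1; 0 0]
Equal? YES — commutes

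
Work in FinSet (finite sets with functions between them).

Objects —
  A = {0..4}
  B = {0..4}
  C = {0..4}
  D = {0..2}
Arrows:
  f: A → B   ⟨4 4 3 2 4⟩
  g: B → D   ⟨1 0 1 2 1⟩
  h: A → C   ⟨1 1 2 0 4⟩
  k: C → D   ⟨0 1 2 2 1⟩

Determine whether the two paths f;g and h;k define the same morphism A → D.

Answer: DOES NOT COMMUTE

Trace:
Path 1 = f;g:
  0 f→4 g→1
  1 f→4 g→1
  2 f→3 g→2
  3 f→2 g→1
  4 f→4 g→1
  ⟦path⟧₁ = ⟨1 1 2 1 1⟩
Path 2 = h;k:
  0 h→1 k→1
  1 h→1 k→1
  2 h→2 k→2
  3 h→0 k→0
  4 h→4 k→1
  ⟦path⟧₂ = ⟨1 1 2 0 1⟩
Equal? distinct morphisms ✗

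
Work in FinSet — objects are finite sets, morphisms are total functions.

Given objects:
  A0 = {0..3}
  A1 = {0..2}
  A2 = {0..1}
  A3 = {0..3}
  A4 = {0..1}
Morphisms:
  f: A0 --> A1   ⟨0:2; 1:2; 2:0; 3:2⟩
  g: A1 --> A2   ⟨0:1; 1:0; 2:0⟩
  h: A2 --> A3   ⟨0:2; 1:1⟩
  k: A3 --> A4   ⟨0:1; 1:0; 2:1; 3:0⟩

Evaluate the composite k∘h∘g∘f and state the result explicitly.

Answer: ⟨0:1; 1:1; 2:0; 3:1⟩

Work:
  0 f-->2 g-->0 h-->2 k-->1
  1 f-->2 g-->0 h-->2 k-->1
  2 f-->0 g-->1 h-->1 k-->0
  3 f-->2 g-->0 h-->2 k-->1
composite: ⟨0:1; 1:1; 2:0; 3:1⟩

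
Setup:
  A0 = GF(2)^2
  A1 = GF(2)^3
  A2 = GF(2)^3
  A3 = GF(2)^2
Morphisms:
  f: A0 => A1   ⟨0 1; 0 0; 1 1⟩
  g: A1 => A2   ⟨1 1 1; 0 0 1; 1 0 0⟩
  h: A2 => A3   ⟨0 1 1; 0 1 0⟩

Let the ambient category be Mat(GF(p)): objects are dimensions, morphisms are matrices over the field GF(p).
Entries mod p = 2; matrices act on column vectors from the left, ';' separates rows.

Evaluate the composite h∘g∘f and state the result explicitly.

Answer: ⟨1 0; 1 1⟩

Trace:
  e0=[1,0] f=>[0,0,1] g=>[1,1,0] h=>[1,1]
  e1=[0,1] f=>[1,0,1] g=>[0,1,1] h=>[0,1]
composite: ⟨1 0; 1 1⟩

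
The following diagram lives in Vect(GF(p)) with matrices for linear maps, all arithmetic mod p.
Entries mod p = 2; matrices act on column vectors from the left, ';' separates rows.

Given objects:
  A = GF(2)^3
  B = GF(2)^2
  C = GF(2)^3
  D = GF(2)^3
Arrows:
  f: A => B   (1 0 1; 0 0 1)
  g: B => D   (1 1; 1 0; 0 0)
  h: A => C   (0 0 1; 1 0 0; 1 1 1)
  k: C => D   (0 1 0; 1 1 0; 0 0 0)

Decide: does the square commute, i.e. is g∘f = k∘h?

Answer: COMMUTES

Trace:
Along f;g (path 1):
  e0=(1,0,0) f=>(1,0) g=>(1,1,0)
  e1=(0,1,0) f=>(0,0) g=>(0,0,0)
  e2=(0,0,1) f=>(1,1) g=>(0,1,0)
  result₁ = (1 0 0; 1 0 1; 0 0 0)
Along h;k (path 2):
  e0=(1,0,0) h=>(0,1,1) k=>(1,1,0)
  e1=(0,1,0) h=>(0,0,1) k=>(0,0,0)
  e2=(0,0,1) h=>(1,0,1) k=>(0,1,0)
  result₂ = (1 0 0; 1 0 1; 0 0 0)
Equal? equal; square commutes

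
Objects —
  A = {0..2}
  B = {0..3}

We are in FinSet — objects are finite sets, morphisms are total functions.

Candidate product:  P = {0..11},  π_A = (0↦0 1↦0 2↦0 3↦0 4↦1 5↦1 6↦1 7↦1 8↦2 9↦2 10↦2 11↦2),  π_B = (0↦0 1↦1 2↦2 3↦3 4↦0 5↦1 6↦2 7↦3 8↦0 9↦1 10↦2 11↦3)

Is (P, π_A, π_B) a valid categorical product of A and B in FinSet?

|A|·|B| = 3·4 = 12;  |P| = 12
Check the pairing map k ↦ (π_A(k), π_B(k)):
  0 ↦ (0,0)
  1 ↦ (0,1)
  2 ↦ (0,2)
  3 ↦ (0,3)
  4 ↦ (1,0)
  5 ↦ (1,1)
  6 ↦ (1,2)
  7 ↦ (1,3)
  8 ↦ (2,0)
  9 ↦ (2,1)
  10 ↦ (2,2)
  11 ↦ (2,3)
distinct pairs in image: 12 / 12 needed
  → bijection onto A×B; projections well-typed.

Answer: VALID PRODUCT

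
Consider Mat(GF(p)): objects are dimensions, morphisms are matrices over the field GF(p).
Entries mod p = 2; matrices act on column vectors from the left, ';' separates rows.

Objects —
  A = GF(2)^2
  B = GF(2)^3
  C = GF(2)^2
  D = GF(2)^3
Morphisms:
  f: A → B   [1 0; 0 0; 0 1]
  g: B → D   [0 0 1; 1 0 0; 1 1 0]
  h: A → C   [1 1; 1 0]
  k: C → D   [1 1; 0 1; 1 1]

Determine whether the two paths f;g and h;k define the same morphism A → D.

Path 1 = f;g:
  e0=[1,0] f→[1,0,0] g→[0,1,1]
  e1=[0,1] f→[0,0,1] g→[1,0,0]
  composite₁ = [0 1; 1 0; 1 0]
Path 2 = h;k:
  e0=[1,0] h→[1,1] k→[0,1,0]
  e1=[0,1] h→[1,0] k→[1,0,1]
  composite₂ = [0 1; 1 0; 0 1]
Equal? differ; not commutative

Answer: DOES NOT COMMUTE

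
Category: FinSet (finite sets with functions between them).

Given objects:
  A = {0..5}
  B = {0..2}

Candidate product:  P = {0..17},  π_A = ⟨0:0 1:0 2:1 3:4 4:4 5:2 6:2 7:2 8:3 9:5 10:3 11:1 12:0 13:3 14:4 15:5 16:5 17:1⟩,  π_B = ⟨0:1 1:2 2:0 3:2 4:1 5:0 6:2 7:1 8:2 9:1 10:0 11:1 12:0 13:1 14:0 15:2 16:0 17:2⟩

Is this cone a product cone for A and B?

Answer: VALID PRODUCT

Derivation:
|A|·|B| = 6·3 = 18;  |P| = 18
Check the pairing map k ↦ (π_A(k), π_B(k)):
  0 : (0,1)
  1 : (0,2)
  2 : (1,0)
  3 : (4,2)
  4 : (4,1)
  5 : (2,0)
  6 : (2,2)
  7 : (2,1)
  8 : (3,2)
  9 : (5,1)
  10 : (3,0)
  11 : (1,1)
  12 : (0,0)
  13 : (3,1)
  14 : (4,0)
  15 : (5,2)
  16 : (5,0)
  17 : (1,2)
distinct pairs in image: 18 / 18 needed
  → bijection onto A×B; projections well-typed.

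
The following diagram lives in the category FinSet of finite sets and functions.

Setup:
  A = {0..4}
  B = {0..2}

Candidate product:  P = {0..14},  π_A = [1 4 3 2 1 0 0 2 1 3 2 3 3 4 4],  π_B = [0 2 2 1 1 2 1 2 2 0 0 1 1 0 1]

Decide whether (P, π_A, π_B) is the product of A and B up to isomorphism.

Answer: NOT A VALID PRODUCT — duplicate pair at indices 11,12

Derivation:
|A|·|B| = 5·3 = 15;  |P| = 15
Check the pairing map k ↦ (π_A(k), π_B(k)):
  0 ↦ (1,0)
  1 ↦ (4,2)
  2 ↦ (3,2)
  3 ↦ (2,1)
  4 ↦ (1,1)
  5 ↦ (0,2)
  6 ↦ (0,1)
  7 ↦ (2,2)
  8 ↦ (1,2)
  9 ↦ (3,0)
  10 ↦ (2,0)
  11 ↦ (3,1)
  12 ↦ (3,1)  ✗ repeats pair of k=11
  13 ↦ (4,0)
  14 ↦ (4,1)
distinct pairs in image: 14 / 15 needed
  → (3,1) hit at k=11 and k=12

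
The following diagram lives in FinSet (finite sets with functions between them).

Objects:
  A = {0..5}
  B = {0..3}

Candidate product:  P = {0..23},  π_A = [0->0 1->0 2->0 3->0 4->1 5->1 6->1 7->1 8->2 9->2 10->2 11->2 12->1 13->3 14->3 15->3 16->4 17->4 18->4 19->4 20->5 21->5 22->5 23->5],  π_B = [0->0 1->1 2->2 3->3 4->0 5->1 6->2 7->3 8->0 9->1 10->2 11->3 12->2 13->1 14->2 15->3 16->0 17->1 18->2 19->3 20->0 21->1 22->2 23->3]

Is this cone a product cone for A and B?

|A|·|B| = 6·4 = 24;  |P| = 24
Check the pairing map k ↦ (π_A(k), π_B(k)):
  0 -> (0,0)
  1 -> (0,1)
  2 -> (0,2)
  3 -> (0,3)
  4 -> (1,0)
  5 -> (1,1)
  6 -> (1,2)
  7 -> (1,3)
  8 -> (2,0)
  9 -> (2,1)
  10 -> (2,2)
  11 -> (2,3)
  12 -> (1,2)  ✗ repeats pair of k=6
  13 -> (3,1)
  14 -> (3,2)
  15 -> (3,3)
  16 -> (4,0)
  17 -> (4,1)
  18 -> (4,2)
  19 -> (4,3)
  20 -> (5,0)
  21 -> (5,1)
  22 -> (5,2)
  23 -> (5,3)
distinct pairs in image: 23 / 24 needed
  → (1,2) hit at k=6 and k=12

Answer: NOT A VALID PRODUCT — duplicate pair at indices 6,12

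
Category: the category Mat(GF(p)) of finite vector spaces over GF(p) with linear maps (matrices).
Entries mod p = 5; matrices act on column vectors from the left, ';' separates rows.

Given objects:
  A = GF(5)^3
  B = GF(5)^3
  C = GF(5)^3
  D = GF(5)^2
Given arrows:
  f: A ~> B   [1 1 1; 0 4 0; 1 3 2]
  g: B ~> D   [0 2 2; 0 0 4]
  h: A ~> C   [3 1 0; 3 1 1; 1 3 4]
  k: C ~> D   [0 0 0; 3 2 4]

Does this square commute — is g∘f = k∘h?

Along f;g (path 1):
  e0=⟨1,0,0⟩ f~>⟨1,0,1⟩ g~>⟨2,4⟩
  e1=⟨0,1,0⟩ f~>⟨1,4,3⟩ g~>⟨4,2⟩
  e2=⟨0,0,1⟩ f~>⟨1,0,2⟩ g~>⟨4,3⟩
  ⟦path⟧₁ = [2 4 4; 4 2 3]
Along h;k (path 2):
  e0=⟨1,0,0⟩ h~>⟨3,3,1⟩ k~>⟨0,4⟩
  e1=⟨0,1,0⟩ h~>⟨1,1,3⟩ k~>⟨0,2⟩
  e2=⟨0,0,1⟩ h~>⟨0,1,4⟩ k~>⟨0,3⟩
  ⟦path⟧₂ = [0 0 0; 4 2 3]
Equal? differ; not commutative

Answer: DOES NOT COMMUTE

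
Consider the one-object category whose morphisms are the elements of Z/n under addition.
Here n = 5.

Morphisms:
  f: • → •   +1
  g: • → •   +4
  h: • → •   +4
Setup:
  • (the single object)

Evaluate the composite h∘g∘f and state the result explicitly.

Answer: +4

Derivation:
  0 +1≡1 +4≡0 +4≡4  (mod 5)
composite: +4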